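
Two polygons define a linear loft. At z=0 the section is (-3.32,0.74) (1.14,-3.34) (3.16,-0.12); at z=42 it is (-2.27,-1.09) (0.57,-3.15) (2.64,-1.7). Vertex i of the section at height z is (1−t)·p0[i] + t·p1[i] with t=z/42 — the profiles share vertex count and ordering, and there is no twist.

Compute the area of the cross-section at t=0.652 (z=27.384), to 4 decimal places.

Area at t=0.652: 6.3516

Cross-section at t=0.652: each vertex is (1-t)·p0[i] + t·p1[i].
  v1: (1-0.652)·(-3.32,0.74) + 0.652·(-2.27,-1.09) = (-2.6354,-0.4532)
  v2: (1-0.652)·(1.14,-3.34) + 0.652·(0.57,-3.15) = (0.7684,-3.2161)
  v3: (1-0.652)·(3.16,-0.12) + 0.652·(2.64,-1.7) = (2.8210,-1.1502)
Shoelace sum Σ(x_i·y_{i+1} − x_{i+1}·y_i):
  i=1: -2.6354·-3.2161 − 0.7684·-0.4532 = +8.8240 (running +8.8240)
  i=2: 0.7684·-1.1502 − 2.8210·-3.2161 = +8.1888 (running +17.0128)
  i=3: 2.8210·-0.4532 − -2.6354·-1.1502 = -4.3095 (running +12.7033)
Area = |Σ|/2 = |12.7033|/2 = 6.3516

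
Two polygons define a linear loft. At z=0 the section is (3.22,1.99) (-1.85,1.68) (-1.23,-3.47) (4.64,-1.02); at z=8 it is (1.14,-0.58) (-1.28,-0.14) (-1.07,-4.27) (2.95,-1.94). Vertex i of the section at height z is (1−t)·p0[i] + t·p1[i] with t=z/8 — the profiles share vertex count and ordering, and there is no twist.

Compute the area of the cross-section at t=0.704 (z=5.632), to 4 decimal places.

Cross-section at t=0.704: each vertex is (1-t)·p0[i] + t·p1[i].
  v1: (1-0.704)·(3.22,1.99) + 0.704·(1.14,-0.58) = (1.7557,0.1807)
  v2: (1-0.704)·(-1.85,1.68) + 0.704·(-1.28,-0.14) = (-1.4487,0.3987)
  v3: (1-0.704)·(-1.23,-3.47) + 0.704·(-1.07,-4.27) = (-1.1174,-4.0332)
  v4: (1-0.704)·(4.64,-1.02) + 0.704·(2.95,-1.94) = (3.4502,-1.6677)
Shoelace sum Σ(x_i·y_{i+1} − x_{i+1}·y_i):
  i=1: 1.7557·0.3987 − -1.4487·0.1807 = +0.9618 (running +0.9618)
  i=2: -1.4487·-4.0332 − -1.1174·0.3987 = +6.2885 (running +7.2503)
  i=3: -1.1174·-1.6677 − 3.4502·-4.0332 = +15.7789 (running +23.0292)
  i=4: 3.4502·0.1807 − 1.7557·-1.6677 = +3.5514 (running +26.5807)
Area = |Σ|/2 = |26.5807|/2 = 13.2903

Area at t=0.704: 13.2903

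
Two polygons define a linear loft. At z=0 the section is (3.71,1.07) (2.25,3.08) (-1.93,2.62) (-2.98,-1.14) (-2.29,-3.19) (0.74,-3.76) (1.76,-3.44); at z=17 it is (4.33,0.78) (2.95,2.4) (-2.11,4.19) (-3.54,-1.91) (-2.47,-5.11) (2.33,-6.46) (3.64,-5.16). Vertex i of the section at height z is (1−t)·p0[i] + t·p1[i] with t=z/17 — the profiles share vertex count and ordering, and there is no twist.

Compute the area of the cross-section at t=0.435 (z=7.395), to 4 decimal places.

Area at t=0.435: 44.5321

Cross-section at t=0.435: each vertex is (1-t)·p0[i] + t·p1[i].
  v1: (1-0.435)·(3.71,1.07) + 0.435·(4.33,0.78) = (3.9797,0.9439)
  v2: (1-0.435)·(2.25,3.08) + 0.435·(2.95,2.4) = (2.5545,2.7842)
  v3: (1-0.435)·(-1.93,2.62) + 0.435·(-2.11,4.19) = (-2.0083,3.3030)
  v4: (1-0.435)·(-2.98,-1.14) + 0.435·(-3.54,-1.91) = (-3.2236,-1.4749)
  v5: (1-0.435)·(-2.29,-3.19) + 0.435·(-2.47,-5.11) = (-2.3683,-4.0252)
  v6: (1-0.435)·(0.74,-3.76) + 0.435·(2.33,-6.46) = (1.4316,-4.9345)
  v7: (1-0.435)·(1.76,-3.44) + 0.435·(3.64,-5.16) = (2.5778,-4.1882)
Shoelace sum Σ(x_i·y_{i+1} − x_{i+1}·y_i):
  i=1: 3.9797·2.7842 − 2.5545·0.9439 = +8.6692 (running +8.6692)
  i=2: 2.5545·3.3030 − -2.0083·2.7842 = +14.0289 (running +22.6981)
  i=3: -2.0083·-1.4749 − -3.2236·3.3030 = +13.6095 (running +36.3076)
  i=4: -3.2236·-4.0252 − -2.3683·-1.4749 = +9.4825 (running +45.7902)
  i=5: -2.3683·-4.9345 − 1.4316·-4.0252 = +17.4491 (running +63.2392)
  i=6: 1.4316·-4.1882 − 2.5778·-4.9345 = +6.7241 (running +69.9633)
  i=7: 2.5778·0.9439 − 3.9797·-4.1882 = +19.1008 (running +89.0642)
Area = |Σ|/2 = |89.0642|/2 = 44.5321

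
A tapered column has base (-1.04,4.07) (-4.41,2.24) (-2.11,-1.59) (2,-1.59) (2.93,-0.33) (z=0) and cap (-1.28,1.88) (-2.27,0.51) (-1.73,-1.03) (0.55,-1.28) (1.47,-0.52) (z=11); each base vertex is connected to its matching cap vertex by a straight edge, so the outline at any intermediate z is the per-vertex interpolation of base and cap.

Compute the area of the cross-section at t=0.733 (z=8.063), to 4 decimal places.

Cross-section at t=0.733: each vertex is (1-t)·p0[i] + t·p1[i].
  v1: (1-0.733)·(-1.04,4.07) + 0.733·(-1.28,1.88) = (-1.2159,2.4647)
  v2: (1-0.733)·(-4.41,2.24) + 0.733·(-2.27,0.51) = (-2.8414,0.9719)
  v3: (1-0.733)·(-2.11,-1.59) + 0.733·(-1.73,-1.03) = (-1.8315,-1.1795)
  v4: (1-0.733)·(2,-1.59) + 0.733·(0.55,-1.28) = (0.9372,-1.3628)
  v5: (1-0.733)·(2.93,-0.33) + 0.733·(1.47,-0.52) = (1.8598,-0.4693)
Shoelace sum Σ(x_i·y_{i+1} − x_{i+1}·y_i):
  i=1: -1.2159·0.9719 − -2.8414·2.4647 = +5.8215 (running +5.8215)
  i=2: -2.8414·-1.1795 − -1.8315·0.9719 = +5.1315 (running +10.9529)
  i=3: -1.8315·-1.3628 − 0.9372·-1.1795 = +3.6012 (running +14.5542)
  i=4: 0.9372·-0.4693 − 1.8598·-1.3628 = +2.0947 (running +16.6489)
  i=5: 1.8598·2.4647 − -1.2159·-0.4693 = +4.0134 (running +20.6623)
Area = |Σ|/2 = |20.6623|/2 = 10.3311

Area at t=0.733: 10.3311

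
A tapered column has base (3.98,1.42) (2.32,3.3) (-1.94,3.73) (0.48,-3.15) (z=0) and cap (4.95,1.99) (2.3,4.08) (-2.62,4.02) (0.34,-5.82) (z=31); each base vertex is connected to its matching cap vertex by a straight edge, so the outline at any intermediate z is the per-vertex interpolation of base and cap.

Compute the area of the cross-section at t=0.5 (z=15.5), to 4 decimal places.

Cross-section at t=0.5: each vertex is (1-t)·p0[i] + t·p1[i].
  v1: (1-0.5)·(3.98,1.42) + 0.5·(4.95,1.99) = (4.4650,1.7050)
  v2: (1-0.5)·(2.32,3.3) + 0.5·(2.3,4.08) = (2.3100,3.6900)
  v3: (1-0.5)·(-1.94,3.73) + 0.5·(-2.62,4.02) = (-2.2800,3.8750)
  v4: (1-0.5)·(0.48,-3.15) + 0.5·(0.34,-5.82) = (0.4100,-4.4850)
Shoelace sum Σ(x_i·y_{i+1} − x_{i+1}·y_i):
  i=1: 4.4650·3.6900 − 2.3100·1.7050 = +12.5373 (running +12.5373)
  i=2: 2.3100·3.8750 − -2.2800·3.6900 = +17.3644 (running +29.9017)
  i=3: -2.2800·-4.4850 − 0.4100·3.8750 = +8.6371 (running +38.5388)
  i=4: 0.4100·1.7050 − 4.4650·-4.4850 = +20.7246 (running +59.2634)
Area = |Σ|/2 = |59.2634|/2 = 29.6317

Area at t=0.5: 29.6317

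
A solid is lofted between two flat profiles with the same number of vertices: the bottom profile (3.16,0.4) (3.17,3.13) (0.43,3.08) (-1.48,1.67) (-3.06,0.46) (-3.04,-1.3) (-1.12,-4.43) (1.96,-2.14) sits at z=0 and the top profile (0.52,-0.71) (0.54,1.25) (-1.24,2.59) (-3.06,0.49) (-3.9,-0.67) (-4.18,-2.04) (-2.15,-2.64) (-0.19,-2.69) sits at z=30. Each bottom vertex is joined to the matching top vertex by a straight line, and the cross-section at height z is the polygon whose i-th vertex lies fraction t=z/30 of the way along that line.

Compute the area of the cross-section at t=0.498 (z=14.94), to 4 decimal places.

Cross-section at t=0.498: each vertex is (1-t)·p0[i] + t·p1[i].
  v1: (1-0.498)·(3.16,0.4) + 0.498·(0.52,-0.71) = (1.8453,-0.1528)
  v2: (1-0.498)·(3.17,3.13) + 0.498·(0.54,1.25) = (1.8603,2.1938)
  v3: (1-0.498)·(0.43,3.08) + 0.498·(-1.24,2.59) = (-0.4017,2.8360)
  v4: (1-0.498)·(-1.48,1.67) + 0.498·(-3.06,0.49) = (-2.2668,1.0824)
  v5: (1-0.498)·(-3.06,0.46) + 0.498·(-3.9,-0.67) = (-3.4783,-0.1027)
  v6: (1-0.498)·(-3.04,-1.3) + 0.498·(-4.18,-2.04) = (-3.6077,-1.6685)
  v7: (1-0.498)·(-1.12,-4.43) + 0.498·(-2.15,-2.64) = (-1.6329,-3.5386)
  v8: (1-0.498)·(1.96,-2.14) + 0.498·(-0.19,-2.69) = (0.8893,-2.4139)
Shoelace sum Σ(x_i·y_{i+1} − x_{i+1}·y_i):
  i=1: 1.8453·2.1938 − 1.8603·-0.1528 = +4.3323 (running +4.3323)
  i=2: 1.8603·2.8360 − -0.4017·2.1938 = +6.1568 (running +10.4891)
  i=3: -0.4017·1.0824 − -2.2668·2.8360 = +5.9940 (running +16.4831)
  i=4: -2.2668·-0.1027 − -3.4783·1.0824 = +3.9977 (running +20.4808)
  i=5: -3.4783·-1.6685 − -3.6077·-0.1027 = +5.4330 (running +25.9138)
  i=6: -3.6077·-3.5386 − -1.6329·-1.6685 = +10.0416 (running +35.9554)
  i=7: -1.6329·-2.4139 − 0.8893·-3.5386 = +7.0886 (running +43.0440)
  i=8: 0.8893·-0.1528 − 1.8453·-2.4139 = +4.3185 (running +47.3624)
Area = |Σ|/2 = |47.3624|/2 = 23.6812

Area at t=0.498: 23.6812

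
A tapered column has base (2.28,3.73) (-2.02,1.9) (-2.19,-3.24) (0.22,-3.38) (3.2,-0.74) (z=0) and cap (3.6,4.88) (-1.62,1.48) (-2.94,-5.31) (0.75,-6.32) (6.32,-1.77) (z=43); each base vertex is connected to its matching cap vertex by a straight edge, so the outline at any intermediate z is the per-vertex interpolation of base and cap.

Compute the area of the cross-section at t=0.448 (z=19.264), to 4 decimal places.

Cross-section at t=0.448: each vertex is (1-t)·p0[i] + t·p1[i].
  v1: (1-0.448)·(2.28,3.73) + 0.448·(3.6,4.88) = (2.8714,4.2452)
  v2: (1-0.448)·(-2.02,1.9) + 0.448·(-1.62,1.48) = (-1.8408,1.7118)
  v3: (1-0.448)·(-2.19,-3.24) + 0.448·(-2.94,-5.31) = (-2.5260,-4.1674)
  v4: (1-0.448)·(0.22,-3.38) + 0.448·(0.75,-6.32) = (0.4574,-4.6971)
  v5: (1-0.448)·(3.2,-0.74) + 0.448·(6.32,-1.77) = (4.5978,-1.2014)
Shoelace sum Σ(x_i·y_{i+1} − x_{i+1}·y_i):
  i=1: 2.8714·1.7118 − -1.8408·4.2452 = +12.7299 (running +12.7299)
  i=2: -1.8408·-4.1674 − -2.5260·1.7118 = +11.9954 (running +24.7253)
  i=3: -2.5260·-4.6971 − 0.4574·-4.1674 = +13.7712 (running +38.4965)
  i=4: 0.4574·-1.2014 − 4.5978·-4.6971 = +21.0466 (running +59.5431)
  i=5: 4.5978·4.2452 − 2.8714·-1.2014 = +22.9682 (running +82.5113)
Area = |Σ|/2 = |82.5113|/2 = 41.2557

Area at t=0.448: 41.2557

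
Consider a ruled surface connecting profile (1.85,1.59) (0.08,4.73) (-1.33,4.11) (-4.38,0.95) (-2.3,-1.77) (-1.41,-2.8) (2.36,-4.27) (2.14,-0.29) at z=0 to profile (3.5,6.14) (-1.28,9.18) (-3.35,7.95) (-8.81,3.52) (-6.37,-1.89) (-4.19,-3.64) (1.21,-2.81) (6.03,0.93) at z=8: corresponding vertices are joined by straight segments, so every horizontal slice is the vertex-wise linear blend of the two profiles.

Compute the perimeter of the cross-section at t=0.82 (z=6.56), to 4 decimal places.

Perimeter at t=0.82: 37.6730

Cross-section at t=0.82: each vertex is (1-t)·p0[i] + t·p1[i].
  v1: (1-0.82)·(1.85,1.59) + 0.82·(3.5,6.14) = (3.2030,5.3210)
  v2: (1-0.82)·(0.08,4.73) + 0.82·(-1.28,9.18) = (-1.0352,8.3790)
  v3: (1-0.82)·(-1.33,4.11) + 0.82·(-3.35,7.95) = (-2.9864,7.2588)
  v4: (1-0.82)·(-4.38,0.95) + 0.82·(-8.81,3.52) = (-8.0126,3.0574)
  v5: (1-0.82)·(-2.3,-1.77) + 0.82·(-6.37,-1.89) = (-5.6374,-1.8684)
  v6: (1-0.82)·(-1.41,-2.8) + 0.82·(-4.19,-3.64) = (-3.6896,-3.4888)
  v7: (1-0.82)·(2.36,-4.27) + 0.82·(1.21,-2.81) = (1.4170,-3.0728)
  v8: (1-0.82)·(2.14,-0.29) + 0.82·(6.03,0.93) = (5.3298,0.7104)
Perimeter = Σ |v_{i+1} − v_i|:
  edge 1→2: √(-4.2382² + 3.0580²) = 5.2263 (running 5.2263)
  edge 2→3: √(-1.9512² + -1.1202²) = 2.2499 (running 7.4761)
  edge 3→4: √(-5.0262² + -4.2014²) = 6.5509 (running 14.0271)
  edge 4→5: √(2.3752² + -4.9258²) = 5.4686 (running 19.4956)
  edge 5→6: √(1.9478² + -1.6204²) = 2.5337 (running 22.0293)
  edge 6→7: √(5.1066² + 0.4160²) = 5.1235 (running 27.1528)
  edge 7→8: √(3.9128² + 3.7832²) = 5.4427 (running 32.5955)
  edge 8→1: √(-2.1268² + 4.6106²) = 5.0775 (running 37.6730)
Perimeter = 37.6730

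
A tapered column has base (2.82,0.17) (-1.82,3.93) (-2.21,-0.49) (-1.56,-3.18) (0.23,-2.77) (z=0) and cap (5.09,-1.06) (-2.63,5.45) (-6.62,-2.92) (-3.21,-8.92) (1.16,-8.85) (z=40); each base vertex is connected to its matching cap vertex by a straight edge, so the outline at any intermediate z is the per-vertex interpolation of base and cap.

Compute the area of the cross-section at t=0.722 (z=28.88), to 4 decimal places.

Area at t=0.722: 72.0584

Cross-section at t=0.722: each vertex is (1-t)·p0[i] + t·p1[i].
  v1: (1-0.722)·(2.82,0.17) + 0.722·(5.09,-1.06) = (4.4589,-0.7181)
  v2: (1-0.722)·(-1.82,3.93) + 0.722·(-2.63,5.45) = (-2.4048,5.0274)
  v3: (1-0.722)·(-2.21,-0.49) + 0.722·(-6.62,-2.92) = (-5.3940,-2.2445)
  v4: (1-0.722)·(-1.56,-3.18) + 0.722·(-3.21,-8.92) = (-2.7513,-7.3243)
  v5: (1-0.722)·(0.23,-2.77) + 0.722·(1.16,-8.85) = (0.9015,-7.1598)
Shoelace sum Σ(x_i·y_{i+1} − x_{i+1}·y_i):
  i=1: 4.4589·5.0274 − -2.4048·-0.7181 = +20.6902 (running +20.6902)
  i=2: -2.4048·-2.2445 − -5.3940·5.0274 = +32.5156 (running +53.2059)
  i=3: -5.3940·-7.3243 − -2.7513·-2.2445 = +33.3321 (running +86.5380)
  i=4: -2.7513·-7.1598 − 0.9015·-7.3243 = +26.3012 (running +112.8392)
  i=5: 0.9015·-0.7181 − 4.4589·-7.1598 = +31.2776 (running +144.1168)
Area = |Σ|/2 = |144.1168|/2 = 72.0584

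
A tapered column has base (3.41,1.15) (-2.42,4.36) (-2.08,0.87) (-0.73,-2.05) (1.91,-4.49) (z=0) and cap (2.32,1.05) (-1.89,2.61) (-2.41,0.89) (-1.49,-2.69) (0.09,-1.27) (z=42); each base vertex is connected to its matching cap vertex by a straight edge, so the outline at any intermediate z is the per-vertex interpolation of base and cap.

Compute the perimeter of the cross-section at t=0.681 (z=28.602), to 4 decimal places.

Cross-section at t=0.681: each vertex is (1-t)·p0[i] + t·p1[i].
  v1: (1-0.681)·(3.41,1.15) + 0.681·(2.32,1.05) = (2.6677,1.0819)
  v2: (1-0.681)·(-2.42,4.36) + 0.681·(-1.89,2.61) = (-2.0591,3.1682)
  v3: (1-0.681)·(-2.08,0.87) + 0.681·(-2.41,0.89) = (-2.3047,0.8836)
  v4: (1-0.681)·(-0.73,-2.05) + 0.681·(-1.49,-2.69) = (-1.2476,-2.4858)
  v5: (1-0.681)·(1.91,-4.49) + 0.681·(0.09,-1.27) = (0.6706,-2.2972)
Perimeter = Σ |v_{i+1} − v_i|:
  edge 1→2: √(-4.7268² + 2.0863²) = 5.1667 (running 5.1667)
  edge 2→3: √(-0.2457² + -2.2846²) = 2.2978 (running 7.4645)
  edge 3→4: √(1.0572² + -3.3695²) = 3.5314 (running 10.9960)
  edge 4→5: √(1.9181² + 0.1887²) = 1.9274 (running 12.9234)
  edge 5→1: √(1.9971² + 3.3791²) = 3.9251 (running 16.8485)
Perimeter = 16.8485

Perimeter at t=0.681: 16.8485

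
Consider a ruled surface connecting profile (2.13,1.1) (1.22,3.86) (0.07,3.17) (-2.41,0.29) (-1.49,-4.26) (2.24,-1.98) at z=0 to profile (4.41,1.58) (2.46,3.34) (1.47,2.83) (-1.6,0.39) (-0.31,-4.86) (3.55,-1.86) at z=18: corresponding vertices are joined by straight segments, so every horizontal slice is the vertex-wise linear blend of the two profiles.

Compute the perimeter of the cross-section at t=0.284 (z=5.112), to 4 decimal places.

Cross-section at t=0.284: each vertex is (1-t)·p0[i] + t·p1[i].
  v1: (1-0.284)·(2.13,1.1) + 0.284·(4.41,1.58) = (2.7775,1.2363)
  v2: (1-0.284)·(1.22,3.86) + 0.284·(2.46,3.34) = (1.5722,3.7123)
  v3: (1-0.284)·(0.07,3.17) + 0.284·(1.47,2.83) = (0.4676,3.0734)
  v4: (1-0.284)·(-2.41,0.29) + 0.284·(-1.6,0.39) = (-2.1800,0.3184)
  v5: (1-0.284)·(-1.49,-4.26) + 0.284·(-0.31,-4.86) = (-1.1549,-4.4304)
  v6: (1-0.284)·(2.24,-1.98) + 0.284·(3.55,-1.86) = (2.6120,-1.9459)
Perimeter = Σ |v_{i+1} − v_i|:
  edge 1→2: √(-1.2054² + 2.4760²) = 2.7538 (running 2.7538)
  edge 2→3: √(-1.1046² + -0.6389²) = 1.2760 (running 4.0298)
  edge 3→4: √(-2.6476² + -2.7550²) = 3.8210 (running 7.8508)
  edge 4→5: √(1.0251² + -4.7488²) = 4.8582 (running 12.7090)
  edge 5→6: √(3.7669² + 2.4845²) = 4.5125 (running 17.2214)
  edge 6→1: √(0.1655² + 3.1822²) = 3.1865 (running 20.4080)
Perimeter = 20.4080

Perimeter at t=0.284: 20.4080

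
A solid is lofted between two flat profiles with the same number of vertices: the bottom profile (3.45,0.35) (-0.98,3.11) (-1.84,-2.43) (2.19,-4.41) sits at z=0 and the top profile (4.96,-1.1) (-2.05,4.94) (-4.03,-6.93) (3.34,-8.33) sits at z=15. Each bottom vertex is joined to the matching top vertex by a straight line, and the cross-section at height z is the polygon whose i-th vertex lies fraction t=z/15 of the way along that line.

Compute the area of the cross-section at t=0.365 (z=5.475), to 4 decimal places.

Cross-section at t=0.365: each vertex is (1-t)·p0[i] + t·p1[i].
  v1: (1-0.365)·(3.45,0.35) + 0.365·(4.96,-1.1) = (4.0011,-0.1793)
  v2: (1-0.365)·(-0.98,3.11) + 0.365·(-2.05,4.94) = (-1.3705,3.7780)
  v3: (1-0.365)·(-1.84,-2.43) + 0.365·(-4.03,-6.93) = (-2.6394,-4.0725)
  v4: (1-0.365)·(2.19,-4.41) + 0.365·(3.34,-8.33) = (2.6098,-5.8408)
Shoelace sum Σ(x_i·y_{i+1} − x_{i+1}·y_i):
  i=1: 4.0011·3.7780 − -1.3705·-0.1793 = +14.8705 (running +14.8705)
  i=2: -1.3705·-4.0725 − -2.6394·3.7780 = +15.5529 (running +30.4234)
  i=3: -2.6394·-5.8408 − 2.6098·-4.0725 = +26.0441 (running +56.4675)
  i=4: 2.6098·-0.1793 − 4.0011·-5.8408 = +22.9021 (running +79.3696)
Area = |Σ|/2 = |79.3696|/2 = 39.6848

Area at t=0.365: 39.6848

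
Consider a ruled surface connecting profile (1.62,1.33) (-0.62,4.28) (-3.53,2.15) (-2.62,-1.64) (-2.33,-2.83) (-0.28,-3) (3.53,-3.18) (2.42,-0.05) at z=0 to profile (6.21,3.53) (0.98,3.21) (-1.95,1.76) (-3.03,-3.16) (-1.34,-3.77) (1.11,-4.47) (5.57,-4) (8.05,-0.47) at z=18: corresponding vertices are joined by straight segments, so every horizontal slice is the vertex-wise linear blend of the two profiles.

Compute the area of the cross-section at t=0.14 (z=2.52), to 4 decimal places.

Cross-section at t=0.14: each vertex is (1-t)·p0[i] + t·p1[i].
  v1: (1-0.14)·(1.62,1.33) + 0.14·(6.21,3.53) = (2.2626,1.6380)
  v2: (1-0.14)·(-0.62,4.28) + 0.14·(0.98,3.21) = (-0.3960,4.1302)
  v3: (1-0.14)·(-3.53,2.15) + 0.14·(-1.95,1.76) = (-3.3088,2.0954)
  v4: (1-0.14)·(-2.62,-1.64) + 0.14·(-3.03,-3.16) = (-2.6774,-1.8528)
  v5: (1-0.14)·(-2.33,-2.83) + 0.14·(-1.34,-3.77) = (-2.1914,-2.9616)
  v6: (1-0.14)·(-0.28,-3) + 0.14·(1.11,-4.47) = (-0.0854,-3.2058)
  v7: (1-0.14)·(3.53,-3.18) + 0.14·(5.57,-4) = (3.8156,-3.2948)
  v8: (1-0.14)·(2.42,-0.05) + 0.14·(8.05,-0.47) = (3.2082,-0.1088)
Shoelace sum Σ(x_i·y_{i+1} − x_{i+1}·y_i):
  i=1: 2.2626·4.1302 − -0.3960·1.6380 = +9.9936 (running +9.9936)
  i=2: -0.3960·2.0954 − -3.3088·4.1302 = +12.8362 (running +22.8299)
  i=3: -3.3088·-1.8528 − -2.6774·2.0954 = +11.7408 (running +34.5706)
  i=4: -2.6774·-2.9616 − -2.1914·-1.8528 = +3.8692 (running +38.4398)
  i=5: -2.1914·-3.2058 − -0.0854·-2.9616 = +6.7723 (running +45.2121)
  i=6: -0.0854·-3.2948 − 3.8156·-3.2058 = +12.5134 (running +57.7255)
  i=7: 3.8156·-0.1088 − 3.2082·-3.2948 = +10.1552 (running +67.8807)
  i=8: 3.2082·1.6380 − 2.2626·-0.1088 = +5.5012 (running +73.3819)
Area = |Σ|/2 = |73.3819|/2 = 36.6910

Area at t=0.14: 36.6910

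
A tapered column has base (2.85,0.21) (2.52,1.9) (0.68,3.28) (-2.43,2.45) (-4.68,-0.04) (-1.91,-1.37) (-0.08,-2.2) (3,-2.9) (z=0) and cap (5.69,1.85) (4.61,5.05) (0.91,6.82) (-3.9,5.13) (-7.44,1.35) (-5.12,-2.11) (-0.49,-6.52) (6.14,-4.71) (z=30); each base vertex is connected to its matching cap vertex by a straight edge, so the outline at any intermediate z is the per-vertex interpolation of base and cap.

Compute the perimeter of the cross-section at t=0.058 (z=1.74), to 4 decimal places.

Perimeter at t=0.058: 23.0036

Cross-section at t=0.058: each vertex is (1-t)·p0[i] + t·p1[i].
  v1: (1-0.058)·(2.85,0.21) + 0.058·(5.69,1.85) = (3.0147,0.3051)
  v2: (1-0.058)·(2.52,1.9) + 0.058·(4.61,5.05) = (2.6412,2.0827)
  v3: (1-0.058)·(0.68,3.28) + 0.058·(0.91,6.82) = (0.6933,3.4853)
  v4: (1-0.058)·(-2.43,2.45) + 0.058·(-3.9,5.13) = (-2.5153,2.6054)
  v5: (1-0.058)·(-4.68,-0.04) + 0.058·(-7.44,1.35) = (-4.8401,0.0406)
  v6: (1-0.058)·(-1.91,-1.37) + 0.058·(-5.12,-2.11) = (-2.0962,-1.4129)
  v7: (1-0.058)·(-0.08,-2.2) + 0.058·(-0.49,-6.52) = (-0.1038,-2.4506)
  v8: (1-0.058)·(3,-2.9) + 0.058·(6.14,-4.71) = (3.1821,-3.0050)
Perimeter = Σ |v_{i+1} − v_i|:
  edge 1→2: √(-0.3735² + 1.7776²) = 1.8164 (running 1.8164)
  edge 2→3: √(-1.9479² + 1.4026²) = 2.4003 (running 4.2167)
  edge 3→4: √(-3.2086² + -0.8799²) = 3.3271 (running 7.5438)
  edge 4→5: √(-2.3248² + -2.5648²) = 3.4617 (running 11.0054)
  edge 5→6: √(2.7439² + -1.4535²) = 3.1051 (running 14.1106)
  edge 6→7: √(1.9924² + -1.0376²) = 2.2464 (running 16.3570)
  edge 7→8: √(3.2859² + -0.5544²) = 3.3323 (running 19.6893)
  edge 8→1: √(-0.1674² + 3.3101²) = 3.3143 (running 23.0036)
Perimeter = 23.0036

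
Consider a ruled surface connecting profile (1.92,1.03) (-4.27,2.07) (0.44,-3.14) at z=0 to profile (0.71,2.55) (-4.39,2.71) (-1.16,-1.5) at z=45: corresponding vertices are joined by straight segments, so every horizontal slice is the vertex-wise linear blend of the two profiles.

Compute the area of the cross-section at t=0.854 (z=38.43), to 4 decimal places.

Cross-section at t=0.854: each vertex is (1-t)·p0[i] + t·p1[i].
  v1: (1-0.854)·(1.92,1.03) + 0.854·(0.71,2.55) = (0.8867,2.3281)
  v2: (1-0.854)·(-4.27,2.07) + 0.854·(-4.39,2.71) = (-4.3725,2.6166)
  v3: (1-0.854)·(0.44,-3.14) + 0.854·(-1.16,-1.5) = (-0.9264,-1.7394)
Shoelace sum Σ(x_i·y_{i+1} − x_{i+1}·y_i):
  i=1: 0.8867·2.6166 − -4.3725·2.3281 = +12.4995 (running +12.4995)
  i=2: -4.3725·-1.7394 − -0.9264·2.6166 = +10.0296 (running +22.5291)
  i=3: -0.9264·2.3281 − 0.8867·-1.7394 = -0.6144 (running +21.9147)
Area = |Σ|/2 = |21.9147|/2 = 10.9573

Area at t=0.854: 10.9573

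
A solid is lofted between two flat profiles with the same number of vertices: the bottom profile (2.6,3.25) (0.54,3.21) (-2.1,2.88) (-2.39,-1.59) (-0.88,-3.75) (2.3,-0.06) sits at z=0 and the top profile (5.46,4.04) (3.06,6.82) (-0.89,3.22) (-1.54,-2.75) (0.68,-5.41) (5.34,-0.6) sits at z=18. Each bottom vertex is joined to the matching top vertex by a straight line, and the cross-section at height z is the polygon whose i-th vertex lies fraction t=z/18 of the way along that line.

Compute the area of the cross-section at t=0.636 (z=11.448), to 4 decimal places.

Area at t=0.636: 43.0950

Cross-section at t=0.636: each vertex is (1-t)·p0[i] + t·p1[i].
  v1: (1-0.636)·(2.6,3.25) + 0.636·(5.46,4.04) = (4.4190,3.7524)
  v2: (1-0.636)·(0.54,3.21) + 0.636·(3.06,6.82) = (2.1427,5.5060)
  v3: (1-0.636)·(-2.1,2.88) + 0.636·(-0.89,3.22) = (-1.3304,3.0962)
  v4: (1-0.636)·(-2.39,-1.59) + 0.636·(-1.54,-2.75) = (-1.8494,-2.3278)
  v5: (1-0.636)·(-0.88,-3.75) + 0.636·(0.68,-5.41) = (0.1122,-4.8058)
  v6: (1-0.636)·(2.3,-0.06) + 0.636·(5.34,-0.6) = (4.2334,-0.4034)
Shoelace sum Σ(x_i·y_{i+1} − x_{i+1}·y_i):
  i=1: 4.4190·5.5060 − 2.1427·3.7524 = +16.2902 (running +16.2902)
  i=2: 2.1427·3.0962 − -1.3304·5.5060 = +13.9597 (running +30.2499)
  i=3: -1.3304·-2.3278 − -1.8494·3.0962 = +8.8231 (running +39.0730)
  i=4: -1.8494·-4.8058 − 0.1122·-2.3278 = +9.1489 (running +48.2219)
  i=5: 0.1122·-0.4034 − 4.2334·-4.8058 = +20.2996 (running +68.5215)
  i=6: 4.2334·3.7524 − 4.4190·-0.4034 = +17.6685 (running +86.1901)
Area = |Σ|/2 = |86.1901|/2 = 43.0950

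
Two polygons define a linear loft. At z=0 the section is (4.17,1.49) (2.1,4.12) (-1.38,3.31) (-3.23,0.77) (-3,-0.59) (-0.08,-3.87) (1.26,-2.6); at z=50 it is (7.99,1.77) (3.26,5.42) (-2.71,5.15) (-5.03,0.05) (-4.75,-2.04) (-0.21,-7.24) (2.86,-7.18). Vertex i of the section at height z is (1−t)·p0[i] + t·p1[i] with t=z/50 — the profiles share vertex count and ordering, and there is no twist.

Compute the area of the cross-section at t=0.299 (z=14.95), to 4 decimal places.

Area at t=0.299: 53.3841

Cross-section at t=0.299: each vertex is (1-t)·p0[i] + t·p1[i].
  v1: (1-0.299)·(4.17,1.49) + 0.299·(7.99,1.77) = (5.3122,1.5737)
  v2: (1-0.299)·(2.1,4.12) + 0.299·(3.26,5.42) = (2.4468,4.5087)
  v3: (1-0.299)·(-1.38,3.31) + 0.299·(-2.71,5.15) = (-1.7777,3.8602)
  v4: (1-0.299)·(-3.23,0.77) + 0.299·(-5.03,0.05) = (-3.7682,0.5547)
  v5: (1-0.299)·(-3,-0.59) + 0.299·(-4.75,-2.04) = (-3.5232,-1.0235)
  v6: (1-0.299)·(-0.08,-3.87) + 0.299·(-0.21,-7.24) = (-0.1189,-4.8776)
  v7: (1-0.299)·(1.26,-2.6) + 0.299·(2.86,-7.18) = (1.7384,-3.9694)
Shoelace sum Σ(x_i·y_{i+1} − x_{i+1}·y_i):
  i=1: 5.3122·4.5087 − 2.4468·1.5737 = +20.1004 (running +20.1004)
  i=2: 2.4468·3.8602 − -1.7777·4.5087 = +17.4602 (running +37.5606)
  i=3: -1.7777·0.5547 − -3.7682·3.8602 = +13.5597 (running +51.1203)
  i=4: -3.7682·-1.0235 − -3.5232·0.5547 = +5.8114 (running +56.9317)
  i=5: -3.5232·-4.8776 − -0.1189·-1.0235 = +17.0634 (running +73.9951)
  i=6: -0.1189·-3.9694 − 1.7384·-4.8776 = +8.9511 (running +82.9462)
  i=7: 1.7384·1.5737 − 5.3122·-3.9694 = +23.8220 (running +106.7682)
Area = |Σ|/2 = |106.7682|/2 = 53.3841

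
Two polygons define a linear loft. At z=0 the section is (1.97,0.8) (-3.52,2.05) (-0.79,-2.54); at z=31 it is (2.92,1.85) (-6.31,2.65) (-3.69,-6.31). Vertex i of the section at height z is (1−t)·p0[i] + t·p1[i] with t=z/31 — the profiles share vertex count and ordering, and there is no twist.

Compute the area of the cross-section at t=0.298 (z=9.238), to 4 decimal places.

Cross-section at t=0.298: each vertex is (1-t)·p0[i] + t·p1[i].
  v1: (1-0.298)·(1.97,0.8) + 0.298·(2.92,1.85) = (2.2531,1.1129)
  v2: (1-0.298)·(-3.52,2.05) + 0.298·(-6.31,2.65) = (-4.3514,2.2288)
  v3: (1-0.298)·(-0.79,-2.54) + 0.298·(-3.69,-6.31) = (-1.6542,-3.6635)
Shoelace sum Σ(x_i·y_{i+1} − x_{i+1}·y_i):
  i=1: 2.2531·2.2288 − -4.3514·1.1129 = +9.8644 (running +9.8644)
  i=2: -4.3514·-3.6635 − -1.6542·2.2288 = +19.6281 (running +29.4925)
  i=3: -1.6542·1.1129 − 2.2531·-3.6635 = +6.4132 (running +35.9057)
Area = |Σ|/2 = |35.9057|/2 = 17.9529

Area at t=0.298: 17.9529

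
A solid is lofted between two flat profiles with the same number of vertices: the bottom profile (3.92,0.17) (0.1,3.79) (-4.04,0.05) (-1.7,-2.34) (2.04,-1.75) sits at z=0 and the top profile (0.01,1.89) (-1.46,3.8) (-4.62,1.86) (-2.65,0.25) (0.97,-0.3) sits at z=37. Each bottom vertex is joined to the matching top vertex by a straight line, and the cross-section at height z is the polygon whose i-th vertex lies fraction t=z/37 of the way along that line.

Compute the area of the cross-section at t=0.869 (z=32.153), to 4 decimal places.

Area at t=0.869: 13.6212

Cross-section at t=0.869: each vertex is (1-t)·p0[i] + t·p1[i].
  v1: (1-0.869)·(3.92,0.17) + 0.869·(0.01,1.89) = (0.5222,1.6647)
  v2: (1-0.869)·(0.1,3.79) + 0.869·(-1.46,3.8) = (-1.2556,3.7987)
  v3: (1-0.869)·(-4.04,0.05) + 0.869·(-4.62,1.86) = (-4.5440,1.6229)
  v4: (1-0.869)·(-1.7,-2.34) + 0.869·(-2.65,0.25) = (-2.5255,-0.0893)
  v5: (1-0.869)·(2.04,-1.75) + 0.869·(0.97,-0.3) = (1.1102,-0.4899)
Shoelace sum Σ(x_i·y_{i+1} − x_{i+1}·y_i):
  i=1: 0.5222·3.7987 − -1.2556·1.6647 = +4.0740 (running +4.0740)
  i=2: -1.2556·1.6229 − -4.5440·3.7987 = +15.2236 (running +19.2975)
  i=3: -4.5440·-0.0893 − -2.5255·1.6229 = +4.5044 (running +23.8019)
  i=4: -2.5255·-0.4899 − 1.1102·-0.0893 = +1.3365 (running +25.1385)
  i=5: 1.1102·1.6647 − 0.5222·-0.4899 = +2.1039 (running +27.2424)
Area = |Σ|/2 = |27.2424|/2 = 13.6212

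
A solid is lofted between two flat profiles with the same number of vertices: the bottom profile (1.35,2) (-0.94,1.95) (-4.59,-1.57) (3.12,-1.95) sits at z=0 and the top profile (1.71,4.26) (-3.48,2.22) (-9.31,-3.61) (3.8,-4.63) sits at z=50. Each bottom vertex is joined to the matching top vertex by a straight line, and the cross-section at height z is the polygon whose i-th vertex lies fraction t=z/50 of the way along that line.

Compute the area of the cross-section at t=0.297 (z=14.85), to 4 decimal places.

Area at t=0.297: 29.9455

Cross-section at t=0.297: each vertex is (1-t)·p0[i] + t·p1[i].
  v1: (1-0.297)·(1.35,2) + 0.297·(1.71,4.26) = (1.4569,2.6712)
  v2: (1-0.297)·(-0.94,1.95) + 0.297·(-3.48,2.22) = (-1.6944,2.0302)
  v3: (1-0.297)·(-4.59,-1.57) + 0.297·(-9.31,-3.61) = (-5.9918,-2.1759)
  v4: (1-0.297)·(3.12,-1.95) + 0.297·(3.8,-4.63) = (3.3220,-2.7460)
Shoelace sum Σ(x_i·y_{i+1} − x_{i+1}·y_i):
  i=1: 1.4569·2.0302 − -1.6944·2.6712 = +7.4839 (running +7.4839)
  i=2: -1.6944·-2.1759 − -5.9918·2.0302 = +15.8513 (running +23.3352)
  i=3: -5.9918·-2.7460 − 3.3220·-2.1759 = +23.6815 (running +47.0168)
  i=4: 3.3220·2.6712 − 1.4569·-2.7460 = +12.8743 (running +59.8911)
Area = |Σ|/2 = |59.8911|/2 = 29.9455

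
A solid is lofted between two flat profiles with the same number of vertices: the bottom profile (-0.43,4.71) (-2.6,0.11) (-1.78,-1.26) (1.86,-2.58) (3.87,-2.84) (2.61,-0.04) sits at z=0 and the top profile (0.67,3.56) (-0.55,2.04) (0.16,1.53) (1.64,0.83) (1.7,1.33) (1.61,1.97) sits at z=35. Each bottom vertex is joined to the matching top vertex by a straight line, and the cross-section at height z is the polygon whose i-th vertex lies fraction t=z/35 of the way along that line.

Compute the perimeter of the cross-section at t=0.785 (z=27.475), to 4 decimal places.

Cross-section at t=0.785: each vertex is (1-t)·p0[i] + t·p1[i].
  v1: (1-0.785)·(-0.43,4.71) + 0.785·(0.67,3.56) = (0.4335,3.8072)
  v2: (1-0.785)·(-2.6,0.11) + 0.785·(-0.55,2.04) = (-0.9908,1.6251)
  v3: (1-0.785)·(-1.78,-1.26) + 0.785·(0.16,1.53) = (-0.2571,0.9302)
  v4: (1-0.785)·(1.86,-2.58) + 0.785·(1.64,0.83) = (1.6873,0.0968)
  v5: (1-0.785)·(3.87,-2.84) + 0.785·(1.7,1.33) = (2.1665,0.4335)
  v6: (1-0.785)·(2.61,-0.04) + 0.785·(1.61,1.97) = (1.8250,1.5379)
Perimeter = Σ |v_{i+1} − v_i|:
  edge 1→2: √(-1.4243² + -2.1822²) = 2.6059 (running 2.6059)
  edge 2→3: √(0.7337² + -0.6949²) = 1.0105 (running 3.6164)
  edge 3→4: √(1.9444² + -0.8333²) = 2.1154 (running 5.7318)
  edge 4→5: √(0.4793² + 0.3366²) = 0.5856 (running 6.3174)
  edge 5→6: √(-0.3415² + 1.1044²) = 1.1560 (running 7.4735)
  edge 6→1: √(-1.3915² + 2.2694²) = 2.6620 (running 10.1355)
Perimeter = 10.1355

Perimeter at t=0.785: 10.1355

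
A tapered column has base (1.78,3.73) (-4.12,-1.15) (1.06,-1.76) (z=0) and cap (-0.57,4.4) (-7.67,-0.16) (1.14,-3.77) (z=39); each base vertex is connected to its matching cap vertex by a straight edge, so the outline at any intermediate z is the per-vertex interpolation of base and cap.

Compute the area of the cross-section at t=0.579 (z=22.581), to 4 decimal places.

Area at t=0.579: 24.8319

Cross-section at t=0.579: each vertex is (1-t)·p0[i] + t·p1[i].
  v1: (1-0.579)·(1.78,3.73) + 0.579·(-0.57,4.4) = (0.4194,4.1179)
  v2: (1-0.579)·(-4.12,-1.15) + 0.579·(-7.67,-0.16) = (-6.1754,-0.5768)
  v3: (1-0.579)·(1.06,-1.76) + 0.579·(1.14,-3.77) = (1.1063,-2.9238)
Shoelace sum Σ(x_i·y_{i+1} − x_{i+1}·y_i):
  i=1: 0.4194·-0.5768 − -6.1754·4.1179 = +25.1882 (running +25.1882)
  i=2: -6.1754·-2.9238 − 1.1063·-0.5768 = +18.6938 (running +43.8820)
  i=3: 1.1063·4.1179 − 0.4194·-2.9238 = +5.7818 (running +49.6639)
Area = |Σ|/2 = |49.6639|/2 = 24.8319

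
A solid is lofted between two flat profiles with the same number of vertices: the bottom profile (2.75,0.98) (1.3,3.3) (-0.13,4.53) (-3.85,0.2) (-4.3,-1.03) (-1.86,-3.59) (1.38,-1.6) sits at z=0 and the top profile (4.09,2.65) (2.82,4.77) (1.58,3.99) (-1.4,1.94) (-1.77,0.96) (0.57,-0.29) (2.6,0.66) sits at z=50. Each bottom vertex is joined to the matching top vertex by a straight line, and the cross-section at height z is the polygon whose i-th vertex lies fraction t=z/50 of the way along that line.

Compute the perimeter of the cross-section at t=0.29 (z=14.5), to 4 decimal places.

Cross-section at t=0.29: each vertex is (1-t)·p0[i] + t·p1[i].
  v1: (1-0.29)·(2.75,0.98) + 0.29·(4.09,2.65) = (3.1386,1.4643)
  v2: (1-0.29)·(1.3,3.3) + 0.29·(2.82,4.77) = (1.7408,3.7263)
  v3: (1-0.29)·(-0.13,4.53) + 0.29·(1.58,3.99) = (0.3659,4.3734)
  v4: (1-0.29)·(-3.85,0.2) + 0.29·(-1.4,1.94) = (-3.1395,0.7046)
  v5: (1-0.29)·(-4.3,-1.03) + 0.29·(-1.77,0.96) = (-3.5663,-0.4529)
  v6: (1-0.29)·(-1.86,-3.59) + 0.29·(0.57,-0.29) = (-1.1553,-2.6330)
  v7: (1-0.29)·(1.38,-1.6) + 0.29·(2.6,0.66) = (1.7338,-0.9446)
Perimeter = Σ |v_{i+1} − v_i|:
  edge 1→2: √(-1.3978² + 2.2620²) = 2.6590 (running 2.6590)
  edge 2→3: √(-1.3749² + 0.6471²) = 1.5196 (running 4.1786)
  edge 3→4: √(-3.5054² + -3.6688²) = 5.0742 (running 9.2528)
  edge 4→5: √(-0.4268² + -1.1575²) = 1.2337 (running 10.4865)
  edge 5→6: √(2.4110² + -2.1801²) = 3.2505 (running 13.7370)
  edge 6→7: √(2.8891² + 1.6884²) = 3.3463 (running 17.0833)
  edge 7→1: √(1.4048² + 2.4089²) = 2.7886 (running 19.8719)
Perimeter = 19.8719

Perimeter at t=0.29: 19.8719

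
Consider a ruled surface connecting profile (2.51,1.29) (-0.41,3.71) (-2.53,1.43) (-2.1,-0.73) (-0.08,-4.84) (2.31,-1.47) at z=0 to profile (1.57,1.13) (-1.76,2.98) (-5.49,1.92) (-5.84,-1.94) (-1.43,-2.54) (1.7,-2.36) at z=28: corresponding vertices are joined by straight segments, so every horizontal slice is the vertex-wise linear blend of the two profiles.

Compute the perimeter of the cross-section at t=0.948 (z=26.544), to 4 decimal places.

Cross-section at t=0.948: each vertex is (1-t)·p0[i] + t·p1[i].
  v1: (1-0.948)·(2.51,1.29) + 0.948·(1.57,1.13) = (1.6189,1.1383)
  v2: (1-0.948)·(-0.41,3.71) + 0.948·(-1.76,2.98) = (-1.6898,3.0180)
  v3: (1-0.948)·(-2.53,1.43) + 0.948·(-5.49,1.92) = (-5.3361,1.8945)
  v4: (1-0.948)·(-2.1,-0.73) + 0.948·(-5.84,-1.94) = (-5.6455,-1.8771)
  v5: (1-0.948)·(-0.08,-4.84) + 0.948·(-1.43,-2.54) = (-1.3598,-2.6596)
  v6: (1-0.948)·(2.31,-1.47) + 0.948·(1.7,-2.36) = (1.7317,-2.3137)
Perimeter = Σ |v_{i+1} − v_i|:
  edge 1→2: √(-3.3087² + 1.8796²) = 3.8053 (running 3.8053)
  edge 2→3: √(-3.6463² + -1.1234²) = 3.8154 (running 7.6207)
  edge 3→4: √(-0.3094² + -3.7716²) = 3.7843 (running 11.4050)
  edge 4→5: √(4.2857² + -0.7825²) = 4.3566 (running 15.7616)
  edge 5→6: √(3.0915² + 0.3459²) = 3.1108 (running 18.8724)
  edge 6→1: √(-0.1128² + 3.4520²) = 3.4539 (running 22.3263)
Perimeter = 22.3263

Perimeter at t=0.948: 22.3263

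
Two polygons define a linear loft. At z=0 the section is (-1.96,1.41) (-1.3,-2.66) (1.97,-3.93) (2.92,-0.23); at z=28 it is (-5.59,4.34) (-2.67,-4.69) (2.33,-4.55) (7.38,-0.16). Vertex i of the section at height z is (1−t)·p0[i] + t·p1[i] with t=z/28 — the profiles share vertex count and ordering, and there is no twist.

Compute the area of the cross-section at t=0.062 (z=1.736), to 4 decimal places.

Cross-section at t=0.062: each vertex is (1-t)·p0[i] + t·p1[i].
  v1: (1-0.062)·(-1.96,1.41) + 0.062·(-5.59,4.34) = (-2.1851,1.5917)
  v2: (1-0.062)·(-1.3,-2.66) + 0.062·(-2.67,-4.69) = (-1.3849,-2.7859)
  v3: (1-0.062)·(1.97,-3.93) + 0.062·(2.33,-4.55) = (1.9923,-3.9684)
  v4: (1-0.062)·(2.92,-0.23) + 0.062·(7.38,-0.16) = (3.1965,-0.2257)
Shoelace sum Σ(x_i·y_{i+1} − x_{i+1}·y_i):
  i=1: -2.1851·-2.7859 − -1.3849·1.5917 = +8.2916 (running +8.2916)
  i=2: -1.3849·-3.9684 − 1.9923·-2.7859 = +11.0464 (running +19.3380)
  i=3: 1.9923·-0.2257 − 3.1965·-3.9684 = +12.2356 (running +31.5736)
  i=4: 3.1965·1.5917 − -2.1851·-0.2257 = +4.5947 (running +36.1683)
Area = |Σ|/2 = |36.1683|/2 = 18.0842

Area at t=0.062: 18.0842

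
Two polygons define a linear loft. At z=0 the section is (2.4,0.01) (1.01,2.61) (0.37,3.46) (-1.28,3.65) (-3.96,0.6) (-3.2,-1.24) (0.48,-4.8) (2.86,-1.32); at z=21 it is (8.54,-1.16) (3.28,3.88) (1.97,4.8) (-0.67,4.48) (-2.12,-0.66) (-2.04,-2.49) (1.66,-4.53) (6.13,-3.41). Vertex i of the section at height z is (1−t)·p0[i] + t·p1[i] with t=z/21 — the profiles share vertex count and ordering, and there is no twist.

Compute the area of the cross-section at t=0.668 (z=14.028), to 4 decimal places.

Area at t=0.668: 52.2715

Cross-section at t=0.668: each vertex is (1-t)·p0[i] + t·p1[i].
  v1: (1-0.668)·(2.4,0.01) + 0.668·(8.54,-1.16) = (6.5015,-0.7716)
  v2: (1-0.668)·(1.01,2.61) + 0.668·(3.28,3.88) = (2.5264,3.4584)
  v3: (1-0.668)·(0.37,3.46) + 0.668·(1.97,4.8) = (1.4388,4.3551)
  v4: (1-0.668)·(-1.28,3.65) + 0.668·(-0.67,4.48) = (-0.8725,4.2044)
  v5: (1-0.668)·(-3.96,0.6) + 0.668·(-2.12,-0.66) = (-2.7309,-0.2417)
  v6: (1-0.668)·(-3.2,-1.24) + 0.668·(-2.04,-2.49) = (-2.4251,-2.0750)
  v7: (1-0.668)·(0.48,-4.8) + 0.668·(1.66,-4.53) = (1.2682,-4.6196)
  v8: (1-0.668)·(2.86,-1.32) + 0.668·(6.13,-3.41) = (5.0444,-2.7161)
Shoelace sum Σ(x_i·y_{i+1} − x_{i+1}·y_i):
  i=1: 6.5015·3.4584 − 2.5264·-0.7716 = +24.4338 (running +24.4338)
  i=2: 2.5264·4.3551 − 1.4388·3.4584 = +6.0267 (running +30.4605)
  i=3: 1.4388·4.2044 − -0.8725·4.3551 = +9.8493 (running +40.3098)
  i=4: -0.8725·-0.2417 − -2.7309·4.2044 = +11.6927 (running +52.0025)
  i=5: -2.7309·-2.0750 − -2.4251·-0.2417 = +5.0805 (running +57.0830)
  i=6: -2.4251·-4.6196 − 1.2682·-2.0750 = +13.8348 (running +70.9178)
  i=7: 1.2682·-2.7161 − 5.0444·-4.6196 = +19.8584 (running +90.7762)
  i=8: 5.0444·-0.7716 − 6.5015·-2.7161 = +13.7669 (running +104.5431)
Area = |Σ|/2 = |104.5431|/2 = 52.2715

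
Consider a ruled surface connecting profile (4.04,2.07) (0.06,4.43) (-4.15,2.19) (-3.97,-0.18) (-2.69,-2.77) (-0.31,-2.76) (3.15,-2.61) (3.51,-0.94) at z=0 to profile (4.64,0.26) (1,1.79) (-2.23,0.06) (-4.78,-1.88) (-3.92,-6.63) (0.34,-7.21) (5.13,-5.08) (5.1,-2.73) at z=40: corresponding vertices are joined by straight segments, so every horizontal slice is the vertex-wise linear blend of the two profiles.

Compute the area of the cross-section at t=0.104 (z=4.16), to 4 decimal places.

Cross-section at t=0.104: each vertex is (1-t)·p0[i] + t·p1[i].
  v1: (1-0.104)·(4.04,2.07) + 0.104·(4.64,0.26) = (4.1024,1.8818)
  v2: (1-0.104)·(0.06,4.43) + 0.104·(1,1.79) = (0.1578,4.1554)
  v3: (1-0.104)·(-4.15,2.19) + 0.104·(-2.23,0.06) = (-3.9503,1.9685)
  v4: (1-0.104)·(-3.97,-0.18) + 0.104·(-4.78,-1.88) = (-4.0542,-0.3568)
  v5: (1-0.104)·(-2.69,-2.77) + 0.104·(-3.92,-6.63) = (-2.8179,-3.1714)
  v6: (1-0.104)·(-0.31,-2.76) + 0.104·(0.34,-7.21) = (-0.2424,-3.2228)
  v7: (1-0.104)·(3.15,-2.61) + 0.104·(5.13,-5.08) = (3.3559,-2.8669)
  v8: (1-0.104)·(3.51,-0.94) + 0.104·(5.1,-2.73) = (3.6754,-1.1262)
Shoelace sum Σ(x_i·y_{i+1} − x_{i+1}·y_i):
  i=1: 4.1024·4.1554 − 0.1578·1.8818 = +16.7504 (running +16.7504)
  i=2: 0.1578·1.9685 − -3.9503·4.1554 = +16.7259 (running +33.4763)
  i=3: -3.9503·-0.3568 − -4.0542·1.9685 = +9.3902 (running +42.8664)
  i=4: -4.0542·-3.1714 − -2.8179·-0.3568 = +11.8523 (running +54.7188)
  i=5: -2.8179·-3.2228 − -0.2424·-3.1714 = +8.3128 (running +63.0316)
  i=6: -0.2424·-2.8669 − 3.3559·-3.2228 = +11.5104 (running +74.5420)
  i=7: 3.3559·-1.1262 − 3.6754·-2.8669 = +6.7575 (running +81.2995)
  i=8: 3.6754·1.8818 − 4.1024·-1.1262 = +11.5361 (running +92.8356)
Area = |Σ|/2 = |92.8356|/2 = 46.4178

Area at t=0.104: 46.4178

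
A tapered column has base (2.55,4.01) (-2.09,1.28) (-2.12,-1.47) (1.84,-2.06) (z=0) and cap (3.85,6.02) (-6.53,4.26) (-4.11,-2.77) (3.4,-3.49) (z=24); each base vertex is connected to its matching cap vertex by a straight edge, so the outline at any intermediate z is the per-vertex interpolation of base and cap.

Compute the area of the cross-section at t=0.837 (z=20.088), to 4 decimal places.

Area at t=0.837: 63.0279

Cross-section at t=0.837: each vertex is (1-t)·p0[i] + t·p1[i].
  v1: (1-0.837)·(2.55,4.01) + 0.837·(3.85,6.02) = (3.6381,5.6924)
  v2: (1-0.837)·(-2.09,1.28) + 0.837·(-6.53,4.26) = (-5.8063,3.7743)
  v3: (1-0.837)·(-2.12,-1.47) + 0.837·(-4.11,-2.77) = (-3.7856,-2.5581)
  v4: (1-0.837)·(1.84,-2.06) + 0.837·(3.4,-3.49) = (3.1457,-3.2569)
Shoelace sum Σ(x_i·y_{i+1} − x_{i+1}·y_i):
  i=1: 3.6381·3.7743 − -5.8063·5.6924 = +46.7826 (running +46.7826)
  i=2: -5.8063·-2.5581 − -3.7856·3.7743 = +29.1410 (running +75.9236)
  i=3: -3.7856·-3.2569 − 3.1457·-2.5581 = +20.3765 (running +96.3001)
  i=4: 3.1457·5.6924 − 3.6381·-3.2569 = +29.7556 (running +126.0557)
Area = |Σ|/2 = |126.0557|/2 = 63.0279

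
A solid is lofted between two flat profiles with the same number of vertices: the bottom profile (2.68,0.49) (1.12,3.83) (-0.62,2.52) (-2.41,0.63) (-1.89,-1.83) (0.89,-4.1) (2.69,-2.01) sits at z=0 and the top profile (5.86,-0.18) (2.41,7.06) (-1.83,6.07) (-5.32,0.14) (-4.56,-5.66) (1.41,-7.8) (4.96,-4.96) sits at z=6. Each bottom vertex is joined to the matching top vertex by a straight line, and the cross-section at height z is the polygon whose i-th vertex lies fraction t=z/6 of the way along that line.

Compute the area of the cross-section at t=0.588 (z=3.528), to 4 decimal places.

Area at t=0.588: 71.7531

Cross-section at t=0.588: each vertex is (1-t)·p0[i] + t·p1[i].
  v1: (1-0.588)·(2.68,0.49) + 0.588·(5.86,-0.18) = (4.5498,0.0960)
  v2: (1-0.588)·(1.12,3.83) + 0.588·(2.41,7.06) = (1.8785,5.7292)
  v3: (1-0.588)·(-0.62,2.52) + 0.588·(-1.83,6.07) = (-1.3315,4.6074)
  v4: (1-0.588)·(-2.41,0.63) + 0.588·(-5.32,0.14) = (-4.1211,0.3419)
  v5: (1-0.588)·(-1.89,-1.83) + 0.588·(-4.56,-5.66) = (-3.4600,-4.0820)
  v6: (1-0.588)·(0.89,-4.1) + 0.588·(1.41,-7.8) = (1.1958,-6.2756)
  v7: (1-0.588)·(2.69,-2.01) + 0.588·(4.96,-4.96) = (4.0248,-3.7446)
Shoelace sum Σ(x_i·y_{i+1} − x_{i+1}·y_i):
  i=1: 4.5498·5.7292 − 1.8785·0.0960 = +25.8867 (running +25.8867)
  i=2: 1.8785·4.6074 − -1.3315·5.7292 = +16.2835 (running +42.1702)
  i=3: -1.3315·0.3419 − -4.1211·4.6074 = +18.5323 (running +60.7024)
  i=4: -4.1211·-4.0820 − -3.4600·0.3419 = +18.0053 (running +78.7077)
  i=5: -3.4600·-6.2756 − 1.1958·-4.0820 = +26.5945 (running +105.3022)
  i=6: 1.1958·-3.7446 − 4.0248·-6.2756 = +20.7801 (running +126.0823)
  i=7: 4.0248·0.0960 − 4.5498·-3.7446 = +17.4239 (running +143.5062)
Area = |Σ|/2 = |143.5062|/2 = 71.7531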